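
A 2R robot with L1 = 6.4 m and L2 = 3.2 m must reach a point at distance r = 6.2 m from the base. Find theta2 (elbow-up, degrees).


cos(theta2) = (r^2 - L1^2 - L2^2) / (2*L1*L2)
cos(theta2) = (38.44 - 40.96 - 10.24) / 40.96
cos(theta2) = -0.311523
theta2 = 108.1511 degrees


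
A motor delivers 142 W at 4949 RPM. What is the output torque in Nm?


omega = 4949 * 2*pi/60 = 518.2581 rad/s
tau = P / omega = 142 / 518.2581
= 0.274 Nm


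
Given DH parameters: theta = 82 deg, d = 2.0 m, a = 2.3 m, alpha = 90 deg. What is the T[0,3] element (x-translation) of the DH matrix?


T[0,3] = a * cos(theta)
= 2.3 * cos(82 deg)
= 2.3 * 0.1392
= 0.3201


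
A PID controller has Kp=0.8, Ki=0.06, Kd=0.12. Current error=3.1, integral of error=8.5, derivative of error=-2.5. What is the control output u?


u = Kp*e + Ki*int(e) + Kd*de/dt
= 0.8*3.1 + 0.06*8.5 + 0.12*(-2.5)
= 2.48 + 0.51 + -0.3
= 2.69


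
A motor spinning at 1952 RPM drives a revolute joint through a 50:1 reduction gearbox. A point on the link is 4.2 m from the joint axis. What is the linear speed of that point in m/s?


omega_motor = 1952 * 2*pi/60 = 204.413 rad/s
omega_joint = omega_motor / 50 = 4.0883 rad/s
v = omega_joint * r = 4.0883 * 4.2
= 17.1707 m/s


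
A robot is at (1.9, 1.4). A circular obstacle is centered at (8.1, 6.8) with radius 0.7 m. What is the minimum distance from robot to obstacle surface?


center_dist = sqrt((1.9-8.1)^2 + (1.4-6.8)^2)
= sqrt(38.44 + 29.16)
= 8.2219
min_dist = center_dist - radius = 8.2219 - 0.7 = 7.5219 m


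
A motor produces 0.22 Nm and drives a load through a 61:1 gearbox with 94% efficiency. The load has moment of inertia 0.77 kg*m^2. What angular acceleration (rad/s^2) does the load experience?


tau_out = tau_motor * N * eta
= 0.22 * 61 * 0.94 = 12.6148 Nm
alpha = tau_out / I = 12.6148 / 0.77
= 16.3829 rad/s^2


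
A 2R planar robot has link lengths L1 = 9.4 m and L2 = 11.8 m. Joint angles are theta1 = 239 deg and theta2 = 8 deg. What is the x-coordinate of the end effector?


Convert angles to radians: theta1 = 4.1713, theta2 = 0.1396
x = L1*cos(theta1) + L2*cos(theta1+theta2)
x = -4.8414 + -4.6106
x = -9.452


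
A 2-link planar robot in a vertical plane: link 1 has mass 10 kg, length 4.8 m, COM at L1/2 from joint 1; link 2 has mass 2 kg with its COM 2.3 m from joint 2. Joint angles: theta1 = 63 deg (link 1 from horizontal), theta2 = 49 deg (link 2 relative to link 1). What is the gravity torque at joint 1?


Horizontal distance from joint 1 to link-1 COM:
  x_c1 = (L1/2)*cos(t1) = 2.4 * 0.454 = 1.0896 m
Horizontal distance from joint 1 to link-2 COM:
  x_c2 = L1*cos(t1) + Lc2*cos(t1+t2)
       = 4.8*0.454 + 2.3*-0.3746 = 1.3176 m
tau1 = m1*g*x_c1 + m2*g*x_c2
     = 10*9.81*1.0896 + 2*9.81*1.3176
     = 106.8875 + 25.8505
     = 132.738 Nm


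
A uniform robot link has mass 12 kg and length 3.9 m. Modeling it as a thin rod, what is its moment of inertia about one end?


I = (1/3) * m * L^2
= (1/3) * 12 * 3.9^2
= 0.333333 * 12 * 15.21
= 60.84 kg*m^2


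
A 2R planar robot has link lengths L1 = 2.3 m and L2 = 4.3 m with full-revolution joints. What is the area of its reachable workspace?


r_max = L1 + L2 = 6.6 m
r_min = |L1 - L2| = 2.0 m
Area = pi*(r_max^2 - r_min^2)
= pi*(43.56 - 4.0)
= pi * 39.56
= 124.2814 m^2


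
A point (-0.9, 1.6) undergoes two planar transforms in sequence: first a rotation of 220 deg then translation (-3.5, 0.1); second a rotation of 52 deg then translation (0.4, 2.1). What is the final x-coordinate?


After transform 1:
x1 = cos(220)*-0.9 - sin(220)*1.6 + -3.5 = -1.7821
y1 = sin(220)*-0.9 + cos(220)*1.6 + 0.1 = -0.5472
After transform 2:
x2 = cos(52)*-1.7821 - sin(52)*-0.5472 + 0.4
= -0.266


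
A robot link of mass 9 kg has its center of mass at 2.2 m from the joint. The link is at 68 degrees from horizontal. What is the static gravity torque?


tau = m*g*L*cos(angle)
= 9 * 9.81 * 2.2 * cos(68 deg)
= 9 * 9.81 * 2.2 * 0.3746
= 72.7628 Nm


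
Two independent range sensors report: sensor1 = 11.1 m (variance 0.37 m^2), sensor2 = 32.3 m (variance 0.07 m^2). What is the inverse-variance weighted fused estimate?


w1 = (1/var1) / (1/var1 + 1/var2)
   = 2.7027 / (2.7027 + 14.2857) = 0.1591
w2 = 1 - w1 = 0.8409
fused = w1*s1 + w2*s2 = 1.7659 + 27.1614
= 28.9273 m


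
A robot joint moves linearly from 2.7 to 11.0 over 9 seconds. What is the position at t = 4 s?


s = t/T = 4/9 = 0.4444
p(t) = p0 + (pf-p0)*s
= 2.7 + (11.0 - 2.7) * 0.4444
= 6.3889


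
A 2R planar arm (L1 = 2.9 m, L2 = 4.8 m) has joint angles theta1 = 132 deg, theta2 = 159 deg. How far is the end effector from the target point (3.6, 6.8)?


End effector via forward kinematics:
x = L1*cos(t1) + L2*cos(t1+t2) = -0.2203
y = L1*sin(t1) + L2*sin(t1+t2) = -2.3261
Distance to target:
d = sqrt((3.6 - -0.2203)^2 + (6.8 - -2.3261)^2)
= sqrt(14.5948 + 83.2851)
= 9.8934 m


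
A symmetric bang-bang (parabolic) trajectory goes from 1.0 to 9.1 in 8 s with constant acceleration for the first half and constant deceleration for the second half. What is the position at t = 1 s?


Symmetric rest-to-rest: each phase covers (pf-p0)/2 in time T/2. 0.5*a*(T/2)^2 = (pf-p0)/2 => a = 4*(pf-p0)/T^2
a = 4*(9.1-1.0)/8^2 = 0.5062
t = 1 is in the acceleration phase (t <= T/2).
p = p0 + 0.5*a*t^2 = 1.0 + 0.5*0.5062*1^2
= 1.2531


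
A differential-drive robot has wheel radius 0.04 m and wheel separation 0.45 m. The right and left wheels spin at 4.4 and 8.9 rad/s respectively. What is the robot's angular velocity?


vR = r*wR = 0.04*4.4 = 0.176 m/s
vL = r*wL = 0.04*8.9 = 0.356 m/s
v = (vR+vL)/2 = 0.266 m/s
omega = (vR-vL)/L = -0.4 rad/s
angular velocity = -0.4 rad/s


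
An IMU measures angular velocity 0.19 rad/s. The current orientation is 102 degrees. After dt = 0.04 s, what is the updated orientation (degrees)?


delta_theta = w * dt = 0.19 * 0.04 = 0.0076 rad
= 0.4354 deg
theta_new = 102 + 0.4354 = 102.4354 deg


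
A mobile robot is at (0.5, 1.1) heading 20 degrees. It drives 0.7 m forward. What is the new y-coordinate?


y_new = y0 + d*sin(theta)
= 1.1 + 0.7*sin(20)
= 1.1 + 0.2394
= 1.3394


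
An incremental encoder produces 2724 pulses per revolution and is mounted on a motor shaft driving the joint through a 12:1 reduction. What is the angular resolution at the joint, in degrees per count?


counts per rev = 2724
effective counts at joint = 2724 * 12 = 32688
resolution = 360 / 32688
= 0.011 deg/count


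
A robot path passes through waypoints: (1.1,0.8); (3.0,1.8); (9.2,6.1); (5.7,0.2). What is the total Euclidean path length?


Segment lengths:
  seg1 = sqrt((1.9)^2 + (1.0)^2) = 2.1471
  seg2 = sqrt((6.2)^2 + (4.3)^2) = 7.5452
  seg3 = sqrt((-3.5)^2 + (-5.9)^2) = 6.86
Total = 16.5523


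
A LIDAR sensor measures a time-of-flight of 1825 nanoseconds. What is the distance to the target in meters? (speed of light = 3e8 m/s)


tof = 1825 ns = 1.825e-06 s
dist = c * tof / 2
= 3e8 * 1.825e-06 / 2
= 273.75 m


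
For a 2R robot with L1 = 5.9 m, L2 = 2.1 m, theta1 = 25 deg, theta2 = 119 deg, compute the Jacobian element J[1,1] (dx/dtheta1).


J[1,1] = -L1*sin(t1) - L2*sin(t1+t2)
= -5.9*sin(25) - 2.1*sin(144)
= -3.7278


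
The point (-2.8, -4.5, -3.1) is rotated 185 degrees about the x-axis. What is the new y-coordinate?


Rotation about x-axis: y' = y*cos(theta) - z*sin(theta)
= -4.5 * -0.9962 - -3.1 * -0.0872
= 4.2127


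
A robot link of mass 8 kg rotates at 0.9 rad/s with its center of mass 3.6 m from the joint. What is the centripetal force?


F = m * omega^2 * r
= 8 * 0.9^2 * 3.6
= 8 * 0.81 * 3.6
= 23.328 N


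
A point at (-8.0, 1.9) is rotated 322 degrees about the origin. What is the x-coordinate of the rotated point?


x' = x*cos(theta) - y*sin(theta)
cos(322 deg) = 0.788, sin(322 deg) = -0.6157
x' = -8.0 * 0.788 - 1.9 * -0.6157
= -6.3041 - -1.1698
= -5.1343


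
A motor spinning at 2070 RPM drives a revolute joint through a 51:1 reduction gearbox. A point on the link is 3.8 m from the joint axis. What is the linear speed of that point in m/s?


omega_motor = 2070 * 2*pi/60 = 216.7699 rad/s
omega_joint = omega_motor / 51 = 4.2504 rad/s
v = omega_joint * r = 4.2504 * 3.8
= 16.1515 m/s


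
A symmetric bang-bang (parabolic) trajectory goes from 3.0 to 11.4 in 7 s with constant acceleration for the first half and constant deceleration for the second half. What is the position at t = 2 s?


Symmetric rest-to-rest: each phase covers (pf-p0)/2 in time T/2. 0.5*a*(T/2)^2 = (pf-p0)/2 => a = 4*(pf-p0)/T^2
a = 4*(11.4-3.0)/7^2 = 0.6857
t = 2 is in the acceleration phase (t <= T/2).
p = p0 + 0.5*a*t^2 = 3.0 + 0.5*0.6857*2^2
= 4.3714


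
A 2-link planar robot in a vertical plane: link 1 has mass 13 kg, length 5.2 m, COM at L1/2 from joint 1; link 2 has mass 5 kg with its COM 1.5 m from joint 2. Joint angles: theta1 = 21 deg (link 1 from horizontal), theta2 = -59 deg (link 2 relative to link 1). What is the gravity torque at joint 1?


Horizontal distance from joint 1 to link-1 COM:
  x_c1 = (L1/2)*cos(t1) = 2.6 * 0.9336 = 2.4273 m
Horizontal distance from joint 1 to link-2 COM:
  x_c2 = L1*cos(t1) + Lc2*cos(t1+t2)
       = 5.2*0.9336 + 1.5*0.788 = 6.0366 m
tau1 = m1*g*x_c1 + m2*g*x_c2
     = 13*9.81*2.4273 + 5*9.81*6.0366
     = 309.5547 + 296.0969
     = 605.6516 Nm


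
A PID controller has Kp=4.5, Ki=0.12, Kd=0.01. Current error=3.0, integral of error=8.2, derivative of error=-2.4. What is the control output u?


u = Kp*e + Ki*int(e) + Kd*de/dt
= 4.5*3.0 + 0.12*8.2 + 0.01*(-2.4)
= 13.5 + 0.984 + -0.024
= 14.46


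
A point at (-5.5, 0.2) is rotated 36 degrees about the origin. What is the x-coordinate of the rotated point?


x' = x*cos(theta) - y*sin(theta)
cos(36 deg) = 0.809, sin(36 deg) = 0.5878
x' = -5.5 * 0.809 - 0.2 * 0.5878
= -4.4496 - 0.1176
= -4.5672


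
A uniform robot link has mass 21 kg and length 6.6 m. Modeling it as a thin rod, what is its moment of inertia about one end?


I = (1/3) * m * L^2
= (1/3) * 21 * 6.6^2
= 0.333333 * 21 * 43.56
= 304.92 kg*m^2


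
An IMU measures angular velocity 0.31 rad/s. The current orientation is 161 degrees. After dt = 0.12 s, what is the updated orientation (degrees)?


delta_theta = w * dt = 0.31 * 0.12 = 0.0372 rad
= 2.1314 deg
theta_new = 161 + 2.1314 = 163.1314 deg


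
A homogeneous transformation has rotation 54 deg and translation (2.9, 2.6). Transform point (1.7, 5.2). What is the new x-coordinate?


x' = cos(theta)*px - sin(theta)*py + tx
= 0.5878*1.7 - 0.809*5.2 + 2.9
= -0.3077


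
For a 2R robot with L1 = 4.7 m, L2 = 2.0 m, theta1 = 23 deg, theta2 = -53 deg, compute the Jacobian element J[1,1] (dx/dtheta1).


J[1,1] = -L1*sin(t1) - L2*sin(t1+t2)
= -4.7*sin(23) - 2.0*sin(-30)
= -0.8364


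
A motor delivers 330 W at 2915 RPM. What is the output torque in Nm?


omega = 2915 * 2*pi/60 = 305.2581 rad/s
tau = P / omega = 330 / 305.2581
= 1.0811 Nm


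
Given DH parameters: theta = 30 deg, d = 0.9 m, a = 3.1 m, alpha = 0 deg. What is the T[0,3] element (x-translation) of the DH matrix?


T[0,3] = a * cos(theta)
= 3.1 * cos(30 deg)
= 3.1 * 0.866
= 2.6847


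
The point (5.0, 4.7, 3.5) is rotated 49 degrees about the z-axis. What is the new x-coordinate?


Rotation about z-axis: x' = x*cos(theta) - y*sin(theta)
= 5.0 * 0.6561 - 4.7 * 0.7547
= -0.2668


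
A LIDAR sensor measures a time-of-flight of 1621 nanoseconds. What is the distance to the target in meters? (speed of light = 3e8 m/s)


tof = 1621 ns = 1.621e-06 s
dist = c * tof / 2
= 3e8 * 1.621e-06 / 2
= 243.15 m


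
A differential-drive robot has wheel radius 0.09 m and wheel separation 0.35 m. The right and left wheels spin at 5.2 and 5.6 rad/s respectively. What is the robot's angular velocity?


vR = r*wR = 0.09*5.2 = 0.468 m/s
vL = r*wL = 0.09*5.6 = 0.504 m/s
v = (vR+vL)/2 = 0.486 m/s
omega = (vR-vL)/L = -0.1029 rad/s
angular velocity = -0.1029 rad/s


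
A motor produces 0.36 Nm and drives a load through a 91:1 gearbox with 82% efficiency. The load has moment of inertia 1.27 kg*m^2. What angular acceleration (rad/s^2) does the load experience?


tau_out = tau_motor * N * eta
= 0.36 * 91 * 0.82 = 26.8632 Nm
alpha = tau_out / I = 26.8632 / 1.27
= 21.1521 rad/s^2


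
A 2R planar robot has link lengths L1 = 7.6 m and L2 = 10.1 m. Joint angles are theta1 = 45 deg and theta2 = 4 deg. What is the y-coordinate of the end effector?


Convert angles to radians: theta1 = 0.7854, theta2 = 0.0698
y = L1*sin(theta1) + L2*sin(theta1+theta2)
y = 5.374 + 7.6226
y = 12.9966


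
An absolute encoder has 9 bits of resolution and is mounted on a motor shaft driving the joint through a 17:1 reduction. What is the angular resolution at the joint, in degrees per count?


counts = 2^9 = 512
effective counts at joint = 512 * 17 = 8704
resolution = 360 / 8704
= 0.0414 deg/count


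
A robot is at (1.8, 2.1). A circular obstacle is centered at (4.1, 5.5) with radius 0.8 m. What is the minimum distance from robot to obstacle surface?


center_dist = sqrt((1.8-4.1)^2 + (2.1-5.5)^2)
= sqrt(5.29 + 11.56)
= 4.1049
min_dist = center_dist - radius = 4.1049 - 0.8 = 3.3049 m


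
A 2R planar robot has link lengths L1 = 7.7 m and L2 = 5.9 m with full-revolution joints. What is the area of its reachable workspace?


r_max = L1 + L2 = 13.6 m
r_min = |L1 - L2| = 1.8 m
Area = pi*(r_max^2 - r_min^2)
= pi*(184.96 - 3.24)
= pi * 181.72
= 570.8902 m^2


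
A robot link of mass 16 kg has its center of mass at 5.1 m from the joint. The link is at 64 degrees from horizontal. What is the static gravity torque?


tau = m*g*L*cos(angle)
= 16 * 9.81 * 5.1 * cos(64 deg)
= 16 * 9.81 * 5.1 * 0.4384
= 350.9143 Nm


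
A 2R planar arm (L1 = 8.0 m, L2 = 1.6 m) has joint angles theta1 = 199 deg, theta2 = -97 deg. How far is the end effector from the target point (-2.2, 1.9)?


End effector via forward kinematics:
x = L1*cos(t1) + L2*cos(t1+t2) = -7.8968
y = L1*sin(t1) + L2*sin(t1+t2) = -1.0395
Distance to target:
d = sqrt((-2.2 - -7.8968)^2 + (1.9 - -1.0395)^2)
= sqrt(32.4536 + 8.6407)
= 6.4105 m


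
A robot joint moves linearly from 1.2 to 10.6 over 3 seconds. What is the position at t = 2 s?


s = t/T = 2/3 = 0.6667
p(t) = p0 + (pf-p0)*s
= 1.2 + (10.6 - 1.2) * 0.6667
= 7.4667


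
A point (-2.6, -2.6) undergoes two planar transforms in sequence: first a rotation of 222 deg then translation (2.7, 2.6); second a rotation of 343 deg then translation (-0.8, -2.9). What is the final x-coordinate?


After transform 1:
x1 = cos(222)*-2.6 - sin(222)*-2.6 + 2.7 = 2.8924
y1 = sin(222)*-2.6 + cos(222)*-2.6 + 2.6 = 6.2719
After transform 2:
x2 = cos(343)*2.8924 - sin(343)*6.2719 + -0.8
= 3.7998


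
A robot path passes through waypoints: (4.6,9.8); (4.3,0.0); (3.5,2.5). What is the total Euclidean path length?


Segment lengths:
  seg1 = sqrt((-0.3)^2 + (-9.8)^2) = 9.8046
  seg2 = sqrt((-0.8)^2 + (2.5)^2) = 2.6249
Total = 12.4295


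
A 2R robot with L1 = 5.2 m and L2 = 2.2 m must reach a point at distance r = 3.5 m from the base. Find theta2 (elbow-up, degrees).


cos(theta2) = (r^2 - L1^2 - L2^2) / (2*L1*L2)
cos(theta2) = (12.25 - 27.04 - 4.84) / 22.88
cos(theta2) = -0.857955
theta2 = 149.0877 degrees


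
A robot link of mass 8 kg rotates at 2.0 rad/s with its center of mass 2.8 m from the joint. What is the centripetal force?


F = m * omega^2 * r
= 8 * 2.0^2 * 2.8
= 8 * 4.0 * 2.8
= 89.6 N


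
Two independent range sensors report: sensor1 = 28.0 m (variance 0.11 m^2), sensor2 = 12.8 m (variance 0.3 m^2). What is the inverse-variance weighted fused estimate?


w1 = (1/var1) / (1/var1 + 1/var2)
   = 9.0909 / (9.0909 + 3.3333) = 0.7317
w2 = 1 - w1 = 0.2683
fused = w1*s1 + w2*s2 = 20.4878 + 3.4341
= 23.922 m


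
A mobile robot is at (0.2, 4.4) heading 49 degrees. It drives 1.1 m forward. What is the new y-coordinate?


y_new = y0 + d*sin(theta)
= 4.4 + 1.1*sin(49)
= 4.4 + 0.8302
= 5.2302


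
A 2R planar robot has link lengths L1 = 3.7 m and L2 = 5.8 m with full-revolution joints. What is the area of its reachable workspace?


r_max = L1 + L2 = 9.5 m
r_min = |L1 - L2| = 2.1 m
Area = pi*(r_max^2 - r_min^2)
= pi*(90.25 - 4.41)
= pi * 85.84
= 269.6743 m^2


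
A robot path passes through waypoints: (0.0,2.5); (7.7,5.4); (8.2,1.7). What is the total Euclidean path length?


Segment lengths:
  seg1 = sqrt((7.7)^2 + (2.9)^2) = 8.228
  seg2 = sqrt((0.5)^2 + (-3.7)^2) = 3.7336
Total = 11.9616


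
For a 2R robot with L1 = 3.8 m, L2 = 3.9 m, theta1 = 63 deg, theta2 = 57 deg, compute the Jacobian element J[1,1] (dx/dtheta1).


J[1,1] = -L1*sin(t1) - L2*sin(t1+t2)
= -3.8*sin(63) - 3.9*sin(120)
= -6.7633


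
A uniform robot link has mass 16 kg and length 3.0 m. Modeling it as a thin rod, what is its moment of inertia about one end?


I = (1/3) * m * L^2
= (1/3) * 16 * 3.0^2
= 0.333333 * 16 * 9.0
= 48.0 kg*m^2


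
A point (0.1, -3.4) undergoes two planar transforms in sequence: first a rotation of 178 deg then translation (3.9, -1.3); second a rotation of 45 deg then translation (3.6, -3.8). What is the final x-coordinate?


After transform 1:
x1 = cos(178)*0.1 - sin(178)*-3.4 + 3.9 = 3.9187
y1 = sin(178)*0.1 + cos(178)*-3.4 + -1.3 = 2.1014
After transform 2:
x2 = cos(45)*3.9187 - sin(45)*2.1014 + 3.6
= 4.885


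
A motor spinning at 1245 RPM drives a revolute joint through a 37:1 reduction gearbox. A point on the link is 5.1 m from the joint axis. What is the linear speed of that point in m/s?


omega_motor = 1245 * 2*pi/60 = 130.3761 rad/s
omega_joint = omega_motor / 37 = 3.5237 rad/s
v = omega_joint * r = 3.5237 * 5.1
= 17.9708 m/s


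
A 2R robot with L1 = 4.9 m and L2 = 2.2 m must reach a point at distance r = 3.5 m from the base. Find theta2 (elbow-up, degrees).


cos(theta2) = (r^2 - L1^2 - L2^2) / (2*L1*L2)
cos(theta2) = (12.25 - 24.01 - 4.84) / 21.56
cos(theta2) = -0.769944
theta2 = 140.3489 degrees


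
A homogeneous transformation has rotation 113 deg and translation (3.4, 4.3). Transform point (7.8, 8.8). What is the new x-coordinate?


x' = cos(theta)*px - sin(theta)*py + tx
= -0.3907*7.8 - 0.9205*8.8 + 3.4
= -7.7481


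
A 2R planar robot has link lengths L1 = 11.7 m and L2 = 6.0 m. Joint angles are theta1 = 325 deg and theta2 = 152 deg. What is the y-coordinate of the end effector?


Convert angles to radians: theta1 = 5.6723, theta2 = 2.6529
y = L1*sin(theta1) + L2*sin(theta1+theta2)
y = -6.7108 + 5.346
y = -1.3648


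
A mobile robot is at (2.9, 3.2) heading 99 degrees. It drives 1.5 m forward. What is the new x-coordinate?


x_new = x0 + d*cos(theta)
= 2.9 + 1.5*cos(99)
= 2.9 + -0.2347
= 2.6653


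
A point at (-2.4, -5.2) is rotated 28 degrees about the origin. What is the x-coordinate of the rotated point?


x' = x*cos(theta) - y*sin(theta)
cos(28 deg) = 0.8829, sin(28 deg) = 0.4695
x' = -2.4 * 0.8829 - -5.2 * 0.4695
= -2.1191 - -2.4413
= 0.3222


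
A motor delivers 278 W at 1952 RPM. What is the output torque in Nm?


omega = 1952 * 2*pi/60 = 204.413 rad/s
tau = P / omega = 278 / 204.413
= 1.36 Nm


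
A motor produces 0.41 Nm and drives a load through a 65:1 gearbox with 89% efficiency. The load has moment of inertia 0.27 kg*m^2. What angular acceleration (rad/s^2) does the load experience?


tau_out = tau_motor * N * eta
= 0.41 * 65 * 0.89 = 23.7185 Nm
alpha = tau_out / I = 23.7185 / 0.27
= 87.8463 rad/s^2


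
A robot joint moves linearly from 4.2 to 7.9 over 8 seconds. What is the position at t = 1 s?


s = t/T = 1/8 = 0.125
p(t) = p0 + (pf-p0)*s
= 4.2 + (7.9 - 4.2) * 0.125
= 4.6625


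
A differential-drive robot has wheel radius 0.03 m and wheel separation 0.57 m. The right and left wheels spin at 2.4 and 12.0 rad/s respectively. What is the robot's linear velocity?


vR = r*wR = 0.03*2.4 = 0.072 m/s
vL = r*wL = 0.03*12.0 = 0.36 m/s
v = (vR+vL)/2 = 0.216 m/s
omega = (vR-vL)/L = -0.5053 rad/s
linear velocity = 0.216 m/s


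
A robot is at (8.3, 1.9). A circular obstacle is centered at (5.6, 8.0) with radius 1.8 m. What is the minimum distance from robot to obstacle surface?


center_dist = sqrt((8.3-5.6)^2 + (1.9-8.0)^2)
= sqrt(7.29 + 37.21)
= 6.6708
min_dist = center_dist - radius = 6.6708 - 1.8 = 4.8708 m


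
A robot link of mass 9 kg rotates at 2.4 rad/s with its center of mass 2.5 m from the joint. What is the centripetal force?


F = m * omega^2 * r
= 9 * 2.4^2 * 2.5
= 9 * 5.76 * 2.5
= 129.6 N


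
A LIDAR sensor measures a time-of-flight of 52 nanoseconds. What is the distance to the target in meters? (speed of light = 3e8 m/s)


tof = 52 ns = 5.2e-08 s
dist = c * tof / 2
= 3e8 * 5.2e-08 / 2
= 7.8 m


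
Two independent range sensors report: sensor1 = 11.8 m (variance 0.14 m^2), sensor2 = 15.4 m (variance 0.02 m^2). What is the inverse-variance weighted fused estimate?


w1 = (1/var1) / (1/var1 + 1/var2)
   = 7.1429 / (7.1429 + 50.0) = 0.125
w2 = 1 - w1 = 0.875
fused = w1*s1 + w2*s2 = 1.475 + 13.475
= 14.95 m


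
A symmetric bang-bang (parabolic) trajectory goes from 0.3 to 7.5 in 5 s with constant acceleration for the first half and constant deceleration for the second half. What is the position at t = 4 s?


Symmetric rest-to-rest: each phase covers (pf-p0)/2 in time T/2. 0.5*a*(T/2)^2 = (pf-p0)/2 => a = 4*(pf-p0)/T^2
a = 4*(7.5-0.3)/5^2 = 1.152
t = 4 is in the deceleration phase (t > T/2).
p = pf - 0.5*a*(T-t)^2 = 7.5 - 0.5*1.152*1^2
= 6.924


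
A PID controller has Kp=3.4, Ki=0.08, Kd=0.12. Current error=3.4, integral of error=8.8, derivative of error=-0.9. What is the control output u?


u = Kp*e + Ki*int(e) + Kd*de/dt
= 3.4*3.4 + 0.08*8.8 + 0.12*(-0.9)
= 11.56 + 0.704 + -0.108
= 12.156


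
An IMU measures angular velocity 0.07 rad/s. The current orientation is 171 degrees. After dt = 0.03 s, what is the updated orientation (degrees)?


delta_theta = w * dt = 0.07 * 0.03 = 0.0021 rad
= 0.1203 deg
theta_new = 171 + 0.1203 = 171.1203 deg


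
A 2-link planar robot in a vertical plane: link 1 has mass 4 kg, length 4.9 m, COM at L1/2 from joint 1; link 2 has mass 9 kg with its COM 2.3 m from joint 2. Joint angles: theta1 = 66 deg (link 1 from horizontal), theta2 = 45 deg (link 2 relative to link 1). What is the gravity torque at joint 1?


Horizontal distance from joint 1 to link-1 COM:
  x_c1 = (L1/2)*cos(t1) = 2.45 * 0.4067 = 0.9965 m
Horizontal distance from joint 1 to link-2 COM:
  x_c2 = L1*cos(t1) + Lc2*cos(t1+t2)
       = 4.9*0.4067 + 2.3*-0.3584 = 1.1688 m
tau1 = m1*g*x_c1 + m2*g*x_c2
     = 4*9.81*0.9965 + 9*9.81*1.1688
     = 39.1028 + 103.1901
     = 142.293 Nm


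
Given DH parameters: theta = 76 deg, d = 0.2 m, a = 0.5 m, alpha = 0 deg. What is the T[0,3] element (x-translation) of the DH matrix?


T[0,3] = a * cos(theta)
= 0.5 * cos(76 deg)
= 0.5 * 0.2419
= 0.121


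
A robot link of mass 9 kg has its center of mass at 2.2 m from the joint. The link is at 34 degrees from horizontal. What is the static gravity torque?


tau = m*g*L*cos(angle)
= 9 * 9.81 * 2.2 * cos(34 deg)
= 9 * 9.81 * 2.2 * 0.829
= 161.0306 Nm


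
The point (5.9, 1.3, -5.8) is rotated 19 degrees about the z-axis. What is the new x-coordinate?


Rotation about z-axis: x' = x*cos(theta) - y*sin(theta)
= 5.9 * 0.9455 - 1.3 * 0.3256
= 5.1553


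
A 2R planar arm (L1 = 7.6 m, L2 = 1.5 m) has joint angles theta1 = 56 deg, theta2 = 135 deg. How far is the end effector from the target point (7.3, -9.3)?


End effector via forward kinematics:
x = L1*cos(t1) + L2*cos(t1+t2) = 2.7774
y = L1*sin(t1) + L2*sin(t1+t2) = 6.0145
Distance to target:
d = sqrt((7.3 - 2.7774)^2 + (-9.3 - 6.0145)^2)
= sqrt(20.4537 + 234.5331)
= 15.9683 m


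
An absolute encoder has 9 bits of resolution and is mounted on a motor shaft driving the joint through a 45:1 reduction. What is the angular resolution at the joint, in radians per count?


counts = 2^9 = 512
effective counts at joint = 512 * 45 = 23040
resolution = 2*pi / 23040
= 2.7271e-04 rad/count


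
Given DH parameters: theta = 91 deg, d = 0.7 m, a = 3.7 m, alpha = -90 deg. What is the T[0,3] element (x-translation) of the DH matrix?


T[0,3] = a * cos(theta)
= 3.7 * cos(91 deg)
= 3.7 * -0.0175
= -0.0646


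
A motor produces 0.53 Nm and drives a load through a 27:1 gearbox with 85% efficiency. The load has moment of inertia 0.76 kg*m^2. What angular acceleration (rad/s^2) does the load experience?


tau_out = tau_motor * N * eta
= 0.53 * 27 * 0.85 = 12.1635 Nm
alpha = tau_out / I = 12.1635 / 0.76
= 16.0046 rad/s^2


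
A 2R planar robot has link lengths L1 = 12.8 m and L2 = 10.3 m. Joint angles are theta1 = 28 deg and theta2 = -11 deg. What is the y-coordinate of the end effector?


Convert angles to radians: theta1 = 0.4887, theta2 = -0.192
y = L1*sin(theta1) + L2*sin(theta1+theta2)
y = 6.0092 + 3.0114
y = 9.0207


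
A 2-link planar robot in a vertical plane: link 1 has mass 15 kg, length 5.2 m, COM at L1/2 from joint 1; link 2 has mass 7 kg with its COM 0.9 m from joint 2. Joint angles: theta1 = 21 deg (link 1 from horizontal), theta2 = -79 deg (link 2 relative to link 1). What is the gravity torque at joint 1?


Horizontal distance from joint 1 to link-1 COM:
  x_c1 = (L1/2)*cos(t1) = 2.6 * 0.9336 = 2.4273 m
Horizontal distance from joint 1 to link-2 COM:
  x_c2 = L1*cos(t1) + Lc2*cos(t1+t2)
       = 5.2*0.9336 + 0.9*0.5299 = 5.3315 m
tau1 = m1*g*x_c1 + m2*g*x_c2
     = 15*9.81*2.4273 + 7*9.81*5.3315
     = 357.1785 + 366.1172
     = 723.2958 Nm


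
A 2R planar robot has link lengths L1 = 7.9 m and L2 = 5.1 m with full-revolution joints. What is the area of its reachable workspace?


r_max = L1 + L2 = 13.0 m
r_min = |L1 - L2| = 2.8 m
Area = pi*(r_max^2 - r_min^2)
= pi*(169.0 - 7.84)
= pi * 161.16
= 506.2991 m^2


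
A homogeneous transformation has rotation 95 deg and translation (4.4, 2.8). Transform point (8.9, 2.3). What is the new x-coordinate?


x' = cos(theta)*px - sin(theta)*py + tx
= -0.0872*8.9 - 0.9962*2.3 + 4.4
= 1.3331


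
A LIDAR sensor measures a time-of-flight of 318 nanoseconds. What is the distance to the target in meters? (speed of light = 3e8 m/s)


tof = 318 ns = 3.18e-07 s
dist = c * tof / 2
= 3e8 * 3.18e-07 / 2
= 47.7 m


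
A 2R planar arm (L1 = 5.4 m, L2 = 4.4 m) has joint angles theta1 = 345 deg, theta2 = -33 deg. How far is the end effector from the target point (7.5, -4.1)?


End effector via forward kinematics:
x = L1*cos(t1) + L2*cos(t1+t2) = 8.1602
y = L1*sin(t1) + L2*sin(t1+t2) = -4.6675
Distance to target:
d = sqrt((7.5 - 8.1602)^2 + (-4.1 - -4.6675)^2)
= sqrt(0.4358 + 0.322)
= 0.8705 m


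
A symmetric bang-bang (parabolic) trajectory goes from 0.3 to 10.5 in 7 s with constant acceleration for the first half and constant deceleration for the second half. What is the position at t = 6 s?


Symmetric rest-to-rest: each phase covers (pf-p0)/2 in time T/2. 0.5*a*(T/2)^2 = (pf-p0)/2 => a = 4*(pf-p0)/T^2
a = 4*(10.5-0.3)/7^2 = 0.8327
t = 6 is in the deceleration phase (t > T/2).
p = pf - 0.5*a*(T-t)^2 = 10.5 - 0.5*0.8327*1^2
= 10.0837


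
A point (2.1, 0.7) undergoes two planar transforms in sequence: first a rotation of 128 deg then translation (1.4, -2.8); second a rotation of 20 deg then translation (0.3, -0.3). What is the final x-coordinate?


After transform 1:
x1 = cos(128)*2.1 - sin(128)*0.7 + 1.4 = -0.4445
y1 = sin(128)*2.1 + cos(128)*0.7 + -2.8 = -1.5761
After transform 2:
x2 = cos(20)*-0.4445 - sin(20)*-1.5761 + 0.3
= 0.4214


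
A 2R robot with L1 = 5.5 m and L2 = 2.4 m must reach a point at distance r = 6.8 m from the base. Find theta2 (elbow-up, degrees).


cos(theta2) = (r^2 - L1^2 - L2^2) / (2*L1*L2)
cos(theta2) = (46.24 - 30.25 - 5.76) / 26.4
cos(theta2) = 0.3875
theta2 = 67.201 degrees


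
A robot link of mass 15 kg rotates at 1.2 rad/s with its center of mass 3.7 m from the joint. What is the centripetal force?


F = m * omega^2 * r
= 15 * 1.2^2 * 3.7
= 15 * 1.44 * 3.7
= 79.92 N


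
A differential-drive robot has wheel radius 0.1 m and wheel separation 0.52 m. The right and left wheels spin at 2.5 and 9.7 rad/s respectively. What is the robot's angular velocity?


vR = r*wR = 0.1*2.5 = 0.25 m/s
vL = r*wL = 0.1*9.7 = 0.97 m/s
v = (vR+vL)/2 = 0.61 m/s
omega = (vR-vL)/L = -1.3846 rad/s
angular velocity = -1.3846 rad/s


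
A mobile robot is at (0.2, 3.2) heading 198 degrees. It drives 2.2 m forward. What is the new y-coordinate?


y_new = y0 + d*sin(theta)
= 3.2 + 2.2*sin(198)
= 3.2 + -0.6798
= 2.5202


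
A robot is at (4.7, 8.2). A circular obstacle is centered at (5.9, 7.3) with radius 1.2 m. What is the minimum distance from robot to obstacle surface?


center_dist = sqrt((4.7-5.9)^2 + (8.2-7.3)^2)
= sqrt(1.44 + 0.81)
= 1.5
min_dist = center_dist - radius = 1.5 - 1.2 = 0.3 m


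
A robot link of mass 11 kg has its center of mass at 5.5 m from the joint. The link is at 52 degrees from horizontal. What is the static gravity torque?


tau = m*g*L*cos(angle)
= 11 * 9.81 * 5.5 * cos(52 deg)
= 11 * 9.81 * 5.5 * 0.6157
= 365.3982 Nm


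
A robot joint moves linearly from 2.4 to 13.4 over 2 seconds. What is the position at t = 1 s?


s = t/T = 1/2 = 0.5
p(t) = p0 + (pf-p0)*s
= 2.4 + (13.4 - 2.4) * 0.5
= 7.9


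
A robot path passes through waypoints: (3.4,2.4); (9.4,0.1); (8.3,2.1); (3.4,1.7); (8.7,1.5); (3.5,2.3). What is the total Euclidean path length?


Segment lengths:
  seg1 = sqrt((6.0)^2 + (-2.3)^2) = 6.4257
  seg2 = sqrt((-1.1)^2 + (2.0)^2) = 2.2825
  seg3 = sqrt((-4.9)^2 + (-0.4)^2) = 4.9163
  seg4 = sqrt((5.3)^2 + (-0.2)^2) = 5.3038
  seg5 = sqrt((-5.2)^2 + (0.8)^2) = 5.2612
Total = 24.1895


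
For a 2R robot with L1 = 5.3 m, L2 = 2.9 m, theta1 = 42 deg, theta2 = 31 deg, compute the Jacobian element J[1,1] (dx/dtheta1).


J[1,1] = -L1*sin(t1) - L2*sin(t1+t2)
= -5.3*sin(42) - 2.9*sin(73)
= -6.3197


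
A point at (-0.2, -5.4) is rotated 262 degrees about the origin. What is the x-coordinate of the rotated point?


x' = x*cos(theta) - y*sin(theta)
cos(262 deg) = -0.1392, sin(262 deg) = -0.9903
x' = -0.2 * -0.1392 - -5.4 * -0.9903
= 0.0278 - 5.3474
= -5.3196


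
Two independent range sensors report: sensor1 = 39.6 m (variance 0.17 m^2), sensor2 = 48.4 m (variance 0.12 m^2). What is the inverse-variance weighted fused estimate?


w1 = (1/var1) / (1/var1 + 1/var2)
   = 5.8824 / (5.8824 + 8.3333) = 0.4138
w2 = 1 - w1 = 0.5862
fused = w1*s1 + w2*s2 = 16.3862 + 28.3724
= 44.7586 m


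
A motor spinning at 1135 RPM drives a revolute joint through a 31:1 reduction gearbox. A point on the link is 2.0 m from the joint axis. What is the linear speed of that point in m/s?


omega_motor = 1135 * 2*pi/60 = 118.8569 rad/s
omega_joint = omega_motor / 31 = 3.8341 rad/s
v = omega_joint * r = 3.8341 * 2.0
= 7.6682 m/s


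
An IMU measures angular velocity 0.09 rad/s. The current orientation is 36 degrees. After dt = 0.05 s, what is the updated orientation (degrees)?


delta_theta = w * dt = 0.09 * 0.05 = 0.0045 rad
= 0.2578 deg
theta_new = 36 + 0.2578 = 36.2578 deg


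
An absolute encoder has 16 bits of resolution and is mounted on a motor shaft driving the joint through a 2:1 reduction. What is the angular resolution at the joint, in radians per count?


counts = 2^16 = 65536
effective counts at joint = 65536 * 2 = 131072
resolution = 2*pi / 131072
= 4.7937e-05 rad/count


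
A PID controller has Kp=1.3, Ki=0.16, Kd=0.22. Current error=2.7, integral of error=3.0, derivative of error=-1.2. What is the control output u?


u = Kp*e + Ki*int(e) + Kd*de/dt
= 1.3*2.7 + 0.16*3.0 + 0.22*(-1.2)
= 3.51 + 0.48 + -0.264
= 3.726


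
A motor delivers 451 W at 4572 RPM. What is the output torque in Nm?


omega = 4572 * 2*pi/60 = 478.7787 rad/s
tau = P / omega = 451 / 478.7787
= 0.942 Nm


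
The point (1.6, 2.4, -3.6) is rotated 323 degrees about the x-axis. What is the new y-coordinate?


Rotation about x-axis: y' = y*cos(theta) - z*sin(theta)
= 2.4 * 0.7986 - -3.6 * -0.6018
= -0.2498


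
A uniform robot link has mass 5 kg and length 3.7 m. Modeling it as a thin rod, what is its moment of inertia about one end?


I = (1/3) * m * L^2
= (1/3) * 5 * 3.7^2
= 0.333333 * 5 * 13.69
= 22.8167 kg*m^2


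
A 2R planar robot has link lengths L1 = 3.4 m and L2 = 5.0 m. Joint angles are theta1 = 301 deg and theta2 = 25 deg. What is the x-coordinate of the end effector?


Convert angles to radians: theta1 = 5.2534, theta2 = 0.4363
x = L1*cos(theta1) + L2*cos(theta1+theta2)
x = 1.7511 + 4.1452
x = 5.8963


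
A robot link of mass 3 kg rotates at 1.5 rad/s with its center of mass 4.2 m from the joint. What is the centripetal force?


F = m * omega^2 * r
= 3 * 1.5^2 * 4.2
= 3 * 2.25 * 4.2
= 28.35 N


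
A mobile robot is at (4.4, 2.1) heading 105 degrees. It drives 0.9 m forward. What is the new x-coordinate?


x_new = x0 + d*cos(theta)
= 4.4 + 0.9*cos(105)
= 4.4 + -0.2329
= 4.1671


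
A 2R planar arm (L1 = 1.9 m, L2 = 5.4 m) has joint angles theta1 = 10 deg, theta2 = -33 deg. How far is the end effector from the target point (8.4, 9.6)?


End effector via forward kinematics:
x = L1*cos(t1) + L2*cos(t1+t2) = 6.8419
y = L1*sin(t1) + L2*sin(t1+t2) = -1.78
Distance to target:
d = sqrt((8.4 - 6.8419)^2 + (9.6 - -1.78)^2)
= sqrt(2.4278 + 129.5048)
= 11.4862 m


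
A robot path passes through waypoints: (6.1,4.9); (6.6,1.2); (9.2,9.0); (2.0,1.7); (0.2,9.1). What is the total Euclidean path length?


Segment lengths:
  seg1 = sqrt((0.5)^2 + (-3.7)^2) = 3.7336
  seg2 = sqrt((2.6)^2 + (7.8)^2) = 8.2219
  seg3 = sqrt((-7.2)^2 + (-7.3)^2) = 10.2533
  seg4 = sqrt((-1.8)^2 + (7.4)^2) = 7.6158
Total = 29.8246


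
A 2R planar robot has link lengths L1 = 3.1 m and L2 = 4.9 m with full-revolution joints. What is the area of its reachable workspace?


r_max = L1 + L2 = 8.0 m
r_min = |L1 - L2| = 1.8 m
Area = pi*(r_max^2 - r_min^2)
= pi*(64.0 - 3.24)
= pi * 60.76
= 190.8832 m^2


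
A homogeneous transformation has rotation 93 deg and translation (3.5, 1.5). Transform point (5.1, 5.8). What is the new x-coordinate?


x' = cos(theta)*px - sin(theta)*py + tx
= -0.0523*5.1 - 0.9986*5.8 + 3.5
= -2.559


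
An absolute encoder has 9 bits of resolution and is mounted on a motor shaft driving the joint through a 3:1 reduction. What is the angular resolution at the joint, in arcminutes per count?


counts = 2^9 = 512
effective counts at joint = 512 * 3 = 1536
resolution = 360*60 / 1536
= 14.0625 arcmin/count


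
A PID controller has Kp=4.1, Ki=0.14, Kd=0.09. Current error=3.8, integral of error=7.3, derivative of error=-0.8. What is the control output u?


u = Kp*e + Ki*int(e) + Kd*de/dt
= 4.1*3.8 + 0.14*7.3 + 0.09*(-0.8)
= 15.58 + 1.022 + -0.072
= 16.53


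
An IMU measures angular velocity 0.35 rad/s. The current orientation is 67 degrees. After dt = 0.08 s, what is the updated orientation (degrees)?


delta_theta = w * dt = 0.35 * 0.08 = 0.028 rad
= 1.6043 deg
theta_new = 67 + 1.6043 = 68.6043 deg


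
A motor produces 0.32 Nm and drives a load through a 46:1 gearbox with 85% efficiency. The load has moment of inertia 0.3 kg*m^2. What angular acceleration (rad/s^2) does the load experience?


tau_out = tau_motor * N * eta
= 0.32 * 46 * 0.85 = 12.512 Nm
alpha = tau_out / I = 12.512 / 0.3
= 41.7067 rad/s^2


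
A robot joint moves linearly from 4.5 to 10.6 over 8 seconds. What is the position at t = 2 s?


s = t/T = 2/8 = 0.25
p(t) = p0 + (pf-p0)*s
= 4.5 + (10.6 - 4.5) * 0.25
= 6.025


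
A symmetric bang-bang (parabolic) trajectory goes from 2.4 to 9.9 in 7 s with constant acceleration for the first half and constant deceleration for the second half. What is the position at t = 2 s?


Symmetric rest-to-rest: each phase covers (pf-p0)/2 in time T/2. 0.5*a*(T/2)^2 = (pf-p0)/2 => a = 4*(pf-p0)/T^2
a = 4*(9.9-2.4)/7^2 = 0.6122
t = 2 is in the acceleration phase (t <= T/2).
p = p0 + 0.5*a*t^2 = 2.4 + 0.5*0.6122*2^2
= 3.6245


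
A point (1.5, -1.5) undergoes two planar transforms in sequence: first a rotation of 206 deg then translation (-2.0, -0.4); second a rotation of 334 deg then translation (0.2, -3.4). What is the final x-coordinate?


After transform 1:
x1 = cos(206)*1.5 - sin(206)*-1.5 + -2.0 = -4.0057
y1 = sin(206)*1.5 + cos(206)*-1.5 + -0.4 = 0.2906
After transform 2:
x2 = cos(334)*-4.0057 - sin(334)*0.2906 + 0.2
= -3.2729


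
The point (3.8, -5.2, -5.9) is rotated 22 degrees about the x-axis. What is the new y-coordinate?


Rotation about x-axis: y' = y*cos(theta) - z*sin(theta)
= -5.2 * 0.9272 - -5.9 * 0.3746
= -2.6112


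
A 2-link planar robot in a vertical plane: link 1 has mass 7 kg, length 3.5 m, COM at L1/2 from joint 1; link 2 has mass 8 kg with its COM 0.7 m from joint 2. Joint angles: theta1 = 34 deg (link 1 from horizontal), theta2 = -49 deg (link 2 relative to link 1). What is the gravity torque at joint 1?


Horizontal distance from joint 1 to link-1 COM:
  x_c1 = (L1/2)*cos(t1) = 1.75 * 0.829 = 1.4508 m
Horizontal distance from joint 1 to link-2 COM:
  x_c2 = L1*cos(t1) + Lc2*cos(t1+t2)
       = 3.5*0.829 + 0.7*0.9659 = 3.5778 m
tau1 = m1*g*x_c1 + m2*g*x_c2
     = 7*9.81*1.4508 + 8*9.81*3.5778
     = 99.6275 + 280.7841
     = 380.4117 Nm


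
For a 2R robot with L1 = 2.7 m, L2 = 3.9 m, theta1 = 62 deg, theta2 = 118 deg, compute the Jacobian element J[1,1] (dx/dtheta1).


J[1,1] = -L1*sin(t1) - L2*sin(t1+t2)
= -2.7*sin(62) - 3.9*sin(180)
= -2.384


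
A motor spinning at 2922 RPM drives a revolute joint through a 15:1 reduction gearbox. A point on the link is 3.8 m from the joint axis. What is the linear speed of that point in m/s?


omega_motor = 2922 * 2*pi/60 = 305.9911 rad/s
omega_joint = omega_motor / 15 = 20.3994 rad/s
v = omega_joint * r = 20.3994 * 3.8
= 77.5178 m/s


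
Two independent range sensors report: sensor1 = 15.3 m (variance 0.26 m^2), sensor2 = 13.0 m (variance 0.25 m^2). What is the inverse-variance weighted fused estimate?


w1 = (1/var1) / (1/var1 + 1/var2)
   = 3.8462 / (3.8462 + 4.0) = 0.4902
w2 = 1 - w1 = 0.5098
fused = w1*s1 + w2*s2 = 7.5 + 6.6275
= 14.1275 m


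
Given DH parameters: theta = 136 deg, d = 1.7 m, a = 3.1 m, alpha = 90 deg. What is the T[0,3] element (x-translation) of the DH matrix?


T[0,3] = a * cos(theta)
= 3.1 * cos(136 deg)
= 3.1 * -0.7193
= -2.23


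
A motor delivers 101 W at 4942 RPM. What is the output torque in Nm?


omega = 4942 * 2*pi/60 = 517.525 rad/s
tau = P / omega = 101 / 517.525
= 0.1952 Nm


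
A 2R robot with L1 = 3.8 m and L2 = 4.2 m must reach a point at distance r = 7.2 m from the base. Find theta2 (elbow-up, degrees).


cos(theta2) = (r^2 - L1^2 - L2^2) / (2*L1*L2)
cos(theta2) = (51.84 - 14.44 - 17.64) / 31.92
cos(theta2) = 0.619048
theta2 = 51.7534 degrees


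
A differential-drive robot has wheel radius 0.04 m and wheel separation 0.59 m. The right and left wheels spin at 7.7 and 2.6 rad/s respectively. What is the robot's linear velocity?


vR = r*wR = 0.04*7.7 = 0.308 m/s
vL = r*wL = 0.04*2.6 = 0.104 m/s
v = (vR+vL)/2 = 0.206 m/s
omega = (vR-vL)/L = 0.3458 rad/s
linear velocity = 0.206 m/s


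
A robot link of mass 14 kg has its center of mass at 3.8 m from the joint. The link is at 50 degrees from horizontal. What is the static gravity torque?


tau = m*g*L*cos(angle)
= 14 * 9.81 * 3.8 * cos(50 deg)
= 14 * 9.81 * 3.8 * 0.6428
= 335.4657 Nm


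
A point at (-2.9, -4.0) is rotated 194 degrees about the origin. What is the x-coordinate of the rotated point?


x' = x*cos(theta) - y*sin(theta)
cos(194 deg) = -0.9703, sin(194 deg) = -0.2419
x' = -2.9 * -0.9703 - -4.0 * -0.2419
= 2.8139 - 0.9677
= 1.8462


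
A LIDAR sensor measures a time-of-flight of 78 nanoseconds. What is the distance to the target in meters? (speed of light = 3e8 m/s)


tof = 78 ns = 7.8e-08 s
dist = c * tof / 2
= 3e8 * 7.8e-08 / 2
= 11.7 m
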